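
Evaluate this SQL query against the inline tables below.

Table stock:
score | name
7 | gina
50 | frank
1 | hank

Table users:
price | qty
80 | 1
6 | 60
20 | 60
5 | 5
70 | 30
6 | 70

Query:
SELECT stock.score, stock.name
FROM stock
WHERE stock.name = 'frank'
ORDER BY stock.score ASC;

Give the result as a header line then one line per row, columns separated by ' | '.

== RESULT ==
stock.score | stock.name
50 | frank

Derivation:
After WHERE (1 rows):
stock.score | stock.name
50 | frank
After SELECT (1 rows):
stock.score | stock.name
50 | frank
After ORDER BY (1 rows):
stock.score | stock.name
50 | frank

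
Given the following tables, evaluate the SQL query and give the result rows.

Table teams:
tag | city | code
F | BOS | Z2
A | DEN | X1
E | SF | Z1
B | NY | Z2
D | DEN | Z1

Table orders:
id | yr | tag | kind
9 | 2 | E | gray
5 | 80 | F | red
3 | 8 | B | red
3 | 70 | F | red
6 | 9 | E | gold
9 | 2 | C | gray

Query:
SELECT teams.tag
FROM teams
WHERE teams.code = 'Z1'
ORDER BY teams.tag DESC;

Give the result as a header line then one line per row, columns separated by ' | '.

After WHERE (2 rows):
teams.tag | teams.city | teams.code
E | SF | Z1
D | DEN | Z1
After SELECT (2 rows):
teams.tag
E
D
After ORDER BY (2 rows):
teams.tag
E
D

== RESULT ==
teams.tag
E
D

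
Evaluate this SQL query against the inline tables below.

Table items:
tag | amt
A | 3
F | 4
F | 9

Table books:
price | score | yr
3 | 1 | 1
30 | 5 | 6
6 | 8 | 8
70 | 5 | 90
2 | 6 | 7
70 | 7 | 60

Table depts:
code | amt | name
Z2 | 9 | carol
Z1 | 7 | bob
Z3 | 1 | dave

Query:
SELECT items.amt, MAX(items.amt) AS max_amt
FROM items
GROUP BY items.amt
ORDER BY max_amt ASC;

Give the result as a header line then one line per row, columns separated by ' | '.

After GROUP BY (3 rows):
items.amt | max_amt
3 | 3
4 | 4
9 | 9
After ORDER BY (3 rows):
items.amt | max_amt
3 | 3
4 | 4
9 | 9

== RESULT ==
items.amt | max_amt
3 | 3
4 | 4
9 | 9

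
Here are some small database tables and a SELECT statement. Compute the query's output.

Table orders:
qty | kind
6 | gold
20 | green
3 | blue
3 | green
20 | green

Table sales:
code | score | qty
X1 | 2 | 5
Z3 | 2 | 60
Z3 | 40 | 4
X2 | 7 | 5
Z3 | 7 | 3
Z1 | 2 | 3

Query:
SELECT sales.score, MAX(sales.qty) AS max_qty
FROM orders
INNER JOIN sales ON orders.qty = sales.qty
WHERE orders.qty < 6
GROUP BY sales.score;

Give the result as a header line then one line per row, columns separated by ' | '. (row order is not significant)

== RESULT ==
sales.score | max_qty
7 | 3
2 | 3

Derivation:
After JOIN sales (4 rows):
orders.qty | orders.kind | sales.code | sales.score | sales.qty
3 | blue | Z3 | 7 | 3
3 | blue | Z1 | 2 | 3
3 | green | Z3 | 7 | 3
3 | green | Z1 | 2 | 3
After WHERE (4 rows):
orders.qty | orders.kind | sales.code | sales.score | sales.qty
3 | blue | Z3 | 7 | 3
3 | blue | Z1 | 2 | 3
3 | green | Z3 | 7 | 3
3 | green | Z1 | 2 | 3
After GROUP BY (2 rows):
sales.score | max_qty
7 | 3
2 | 3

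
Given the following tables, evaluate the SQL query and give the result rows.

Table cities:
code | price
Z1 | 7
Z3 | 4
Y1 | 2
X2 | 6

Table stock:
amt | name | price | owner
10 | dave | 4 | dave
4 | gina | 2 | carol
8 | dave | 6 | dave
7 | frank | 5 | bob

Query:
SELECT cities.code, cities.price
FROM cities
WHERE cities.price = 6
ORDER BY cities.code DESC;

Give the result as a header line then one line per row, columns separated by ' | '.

== RESULT ==
cities.code | cities.price
X2 | 6

Derivation:
After WHERE (1 rows):
cities.code | cities.price
X2 | 6
After SELECT (1 rows):
cities.code | cities.price
X2 | 6
After ORDER BY (1 rows):
cities.code | cities.price
X2 | 6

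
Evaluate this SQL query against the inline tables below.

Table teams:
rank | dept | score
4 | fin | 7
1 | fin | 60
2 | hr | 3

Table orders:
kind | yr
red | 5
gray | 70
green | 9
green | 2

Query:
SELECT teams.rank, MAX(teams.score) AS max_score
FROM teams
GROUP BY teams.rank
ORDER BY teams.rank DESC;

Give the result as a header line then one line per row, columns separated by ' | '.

== RESULT ==
teams.rank | max_score
4 | 7
2 | 3
1 | 60

Derivation:
After GROUP BY (3 rows):
teams.rank | max_score
4 | 7
1 | 60
2 | 3
After ORDER BY (3 rows):
teams.rank | max_score
4 | 7
2 | 3
1 | 60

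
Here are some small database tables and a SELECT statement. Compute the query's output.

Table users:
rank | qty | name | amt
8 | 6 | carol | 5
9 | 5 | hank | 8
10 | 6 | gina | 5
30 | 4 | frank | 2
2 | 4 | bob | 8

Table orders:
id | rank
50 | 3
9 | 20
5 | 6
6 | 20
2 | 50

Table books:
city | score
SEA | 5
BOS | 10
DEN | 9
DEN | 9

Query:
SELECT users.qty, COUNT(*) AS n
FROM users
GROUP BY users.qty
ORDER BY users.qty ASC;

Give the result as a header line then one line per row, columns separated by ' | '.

After GROUP BY (3 rows):
users.qty | n
6 | 2
5 | 1
4 | 2
After ORDER BY (3 rows):
users.qty | n
4 | 2
5 | 1
6 | 2

== RESULT ==
users.qty | n
4 | 2
5 | 1
6 | 2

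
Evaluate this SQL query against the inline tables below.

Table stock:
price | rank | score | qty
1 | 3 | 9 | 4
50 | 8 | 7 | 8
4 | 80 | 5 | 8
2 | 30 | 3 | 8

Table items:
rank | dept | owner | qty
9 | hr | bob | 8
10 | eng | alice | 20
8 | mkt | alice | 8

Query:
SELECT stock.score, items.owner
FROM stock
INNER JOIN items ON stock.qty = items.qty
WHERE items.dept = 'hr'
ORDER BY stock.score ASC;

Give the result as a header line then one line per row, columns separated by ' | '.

After JOIN items (6 rows):
stock.price | stock.rank | stock.score | stock.qty | items.rank | items.dept | items.owner | items.qty
50 | 8 | 7 | 8 | 9 | hr | bob | 8
50 | 8 | 7 | 8 | 8 | mkt | alice | 8
4 | 80 | 5 | 8 | 9 | hr | bob | 8
4 | 80 | 5 | 8 | 8 | mkt | alice | 8
2 | 30 | 3 | 8 | 9 | hr | bob | 8
2 | 30 | 3 | 8 | 8 | mkt | alice | 8
After WHERE (3 rows):
stock.price | stock.rank | stock.score | stock.qty | items.rank | items.dept | items.owner | items.qty
50 | 8 | 7 | 8 | 9 | hr | bob | 8
4 | 80 | 5 | 8 | 9 | hr | bob | 8
2 | 30 | 3 | 8 | 9 | hr | bob | 8
After SELECT (3 rows):
stock.score | items.owner
7 | bob
5 | bob
3 | bob
After ORDER BY (3 rows):
stock.score | items.owner
3 | bob
5 | bob
7 | bob

== RESULT ==
stock.score | items.owner
3 | bob
5 | bob
7 | bob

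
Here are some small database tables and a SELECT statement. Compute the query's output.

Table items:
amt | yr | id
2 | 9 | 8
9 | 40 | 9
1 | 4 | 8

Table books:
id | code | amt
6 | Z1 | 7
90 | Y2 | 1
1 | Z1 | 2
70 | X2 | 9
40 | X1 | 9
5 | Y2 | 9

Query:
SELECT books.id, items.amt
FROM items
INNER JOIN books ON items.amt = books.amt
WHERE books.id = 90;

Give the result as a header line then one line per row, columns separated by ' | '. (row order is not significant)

== RESULT ==
books.id | items.amt
90 | 1

Derivation:
After JOIN books (5 rows):
items.amt | items.yr | items.id | books.id | books.code | books.amt
2 | 9 | 8 | 1 | Z1 | 2
9 | 40 | 9 | 70 | X2 | 9
9 | 40 | 9 | 40 | X1 | 9
9 | 40 | 9 | 5 | Y2 | 9
1 | 4 | 8 | 90 | Y2 | 1
After WHERE (1 rows):
items.amt | items.yr | items.id | books.id | books.code | books.amt
1 | 4 | 8 | 90 | Y2 | 1
After SELECT (1 rows):
books.id | items.amt
90 | 1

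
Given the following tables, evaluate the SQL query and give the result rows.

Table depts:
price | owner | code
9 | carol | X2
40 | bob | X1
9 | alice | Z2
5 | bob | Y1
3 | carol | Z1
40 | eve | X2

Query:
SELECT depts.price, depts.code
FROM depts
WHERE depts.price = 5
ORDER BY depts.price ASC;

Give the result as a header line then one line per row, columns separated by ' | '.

== RESULT ==
depts.price | depts.code
5 | Y1

Derivation:
After WHERE (1 rows):
depts.price | depts.owner | depts.code
5 | bob | Y1
After SELECT (1 rows):
depts.price | depts.code
5 | Y1
After ORDER BY (1 rows):
depts.price | depts.code
5 | Y1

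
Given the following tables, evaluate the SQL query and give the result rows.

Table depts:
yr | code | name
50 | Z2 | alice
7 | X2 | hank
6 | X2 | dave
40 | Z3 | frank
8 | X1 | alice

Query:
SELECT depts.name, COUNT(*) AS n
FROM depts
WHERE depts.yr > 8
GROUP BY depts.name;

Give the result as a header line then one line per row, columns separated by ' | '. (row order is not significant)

After WHERE (2 rows):
depts.yr | depts.code | depts.name
50 | Z2 | alice
40 | Z3 | frank
After GROUP BY (2 rows):
depts.name | n
alice | 1
frank | 1

== RESULT ==
depts.name | n
alice | 1
frank | 1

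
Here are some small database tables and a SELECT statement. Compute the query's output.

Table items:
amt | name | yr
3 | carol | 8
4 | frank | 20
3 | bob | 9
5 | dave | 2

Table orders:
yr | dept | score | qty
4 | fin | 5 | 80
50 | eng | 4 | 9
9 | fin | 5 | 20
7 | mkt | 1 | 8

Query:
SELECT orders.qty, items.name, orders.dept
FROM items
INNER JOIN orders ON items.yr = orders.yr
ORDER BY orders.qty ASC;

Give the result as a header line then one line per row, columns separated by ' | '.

== RESULT ==
orders.qty | items.name | orders.dept
20 | bob | fin

Derivation:
After JOIN orders (1 rows):
items.amt | items.name | items.yr | orders.yr | orders.dept | orders.score | orders.qty
3 | bob | 9 | 9 | fin | 5 | 20
After SELECT (1 rows):
orders.qty | items.name | orders.dept
20 | bob | fin
After ORDER BY (1 rows):
orders.qty | items.name | orders.dept
20 | bob | fin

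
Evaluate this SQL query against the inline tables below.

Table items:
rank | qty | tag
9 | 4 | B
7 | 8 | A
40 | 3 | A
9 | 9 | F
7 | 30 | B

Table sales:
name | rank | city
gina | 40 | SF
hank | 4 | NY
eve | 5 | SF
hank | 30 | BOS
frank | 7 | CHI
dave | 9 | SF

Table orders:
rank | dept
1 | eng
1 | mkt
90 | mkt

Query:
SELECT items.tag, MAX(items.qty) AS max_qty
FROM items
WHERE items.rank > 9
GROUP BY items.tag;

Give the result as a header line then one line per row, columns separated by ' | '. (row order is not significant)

== RESULT ==
items.tag | max_qty
A | 3

Derivation:
After WHERE (1 rows):
items.rank | items.qty | items.tag
40 | 3 | A
After GROUP BY (1 rows):
items.tag | max_qty
A | 3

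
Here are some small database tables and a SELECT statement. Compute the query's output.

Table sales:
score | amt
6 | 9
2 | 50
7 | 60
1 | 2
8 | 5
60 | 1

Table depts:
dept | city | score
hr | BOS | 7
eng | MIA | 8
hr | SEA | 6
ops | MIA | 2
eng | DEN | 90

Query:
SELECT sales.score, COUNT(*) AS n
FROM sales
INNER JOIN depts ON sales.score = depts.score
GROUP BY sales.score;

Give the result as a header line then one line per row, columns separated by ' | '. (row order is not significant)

After JOIN depts (4 rows):
sales.score | sales.amt | depts.dept | depts.city | depts.score
6 | 9 | hr | SEA | 6
2 | 50 | ops | MIA | 2
7 | 60 | hr | BOS | 7
8 | 5 | eng | MIA | 8
After GROUP BY (4 rows):
sales.score | n
6 | 1
2 | 1
7 | 1
8 | 1

== RESULT ==
sales.score | n
6 | 1
2 | 1
7 | 1
8 | 1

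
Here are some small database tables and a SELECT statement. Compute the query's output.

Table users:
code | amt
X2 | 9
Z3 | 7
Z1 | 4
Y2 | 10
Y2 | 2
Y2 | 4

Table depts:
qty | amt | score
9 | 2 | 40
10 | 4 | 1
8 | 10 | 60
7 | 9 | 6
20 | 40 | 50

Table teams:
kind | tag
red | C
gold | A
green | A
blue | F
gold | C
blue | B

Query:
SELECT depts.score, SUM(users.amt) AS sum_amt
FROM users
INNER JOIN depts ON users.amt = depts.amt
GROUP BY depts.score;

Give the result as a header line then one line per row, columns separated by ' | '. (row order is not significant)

After JOIN depts (5 rows):
users.code | users.amt | depts.qty | depts.amt | depts.score
X2 | 9 | 7 | 9 | 6
Z1 | 4 | 10 | 4 | 1
Y2 | 10 | 8 | 10 | 60
Y2 | 2 | 9 | 2 | 40
Y2 | 4 | 10 | 4 | 1
After GROUP BY (4 rows):
depts.score | sum_amt
6 | 9
1 | 8
60 | 10
40 | 2

== RESULT ==
depts.score | sum_amt
6 | 9
1 | 8
60 | 10
40 | 2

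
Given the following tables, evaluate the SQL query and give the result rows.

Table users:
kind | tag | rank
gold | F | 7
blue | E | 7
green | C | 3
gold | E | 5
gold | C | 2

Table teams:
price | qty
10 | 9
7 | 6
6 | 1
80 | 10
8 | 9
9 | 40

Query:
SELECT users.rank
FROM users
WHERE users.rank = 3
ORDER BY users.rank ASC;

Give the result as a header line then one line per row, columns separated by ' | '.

After WHERE (1 rows):
users.kind | users.tag | users.rank
green | C | 3
After SELECT (1 rows):
users.rank
3
After ORDER BY (1 rows):
users.rank
3

== RESULT ==
users.rank
3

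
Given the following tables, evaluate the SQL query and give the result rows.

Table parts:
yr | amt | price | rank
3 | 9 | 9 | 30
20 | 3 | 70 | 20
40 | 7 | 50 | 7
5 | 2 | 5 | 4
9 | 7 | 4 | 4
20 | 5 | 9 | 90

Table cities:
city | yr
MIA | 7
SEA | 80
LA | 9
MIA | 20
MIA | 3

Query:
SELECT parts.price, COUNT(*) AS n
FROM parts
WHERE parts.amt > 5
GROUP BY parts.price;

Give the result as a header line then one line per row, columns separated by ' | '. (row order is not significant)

After WHERE (3 rows):
parts.yr | parts.amt | parts.price | parts.rank
3 | 9 | 9 | 30
40 | 7 | 50 | 7
9 | 7 | 4 | 4
After GROUP BY (3 rows):
parts.price | n
9 | 1
50 | 1
4 | 1

== RESULT ==
parts.price | n
9 | 1
50 | 1
4 | 1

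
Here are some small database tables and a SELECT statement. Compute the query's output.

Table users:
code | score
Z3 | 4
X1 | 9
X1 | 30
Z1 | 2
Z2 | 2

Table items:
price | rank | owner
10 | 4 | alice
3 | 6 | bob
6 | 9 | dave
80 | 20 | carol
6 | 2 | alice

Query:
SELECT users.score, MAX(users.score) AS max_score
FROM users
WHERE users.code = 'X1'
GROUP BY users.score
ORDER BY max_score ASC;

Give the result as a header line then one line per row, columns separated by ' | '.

After WHERE (2 rows):
users.code | users.score
X1 | 9
X1 | 30
After GROUP BY (2 rows):
users.score | max_score
9 | 9
30 | 30
After ORDER BY (2 rows):
users.score | max_score
9 | 9
30 | 30

== RESULT ==
users.score | max_score
9 | 9
30 | 30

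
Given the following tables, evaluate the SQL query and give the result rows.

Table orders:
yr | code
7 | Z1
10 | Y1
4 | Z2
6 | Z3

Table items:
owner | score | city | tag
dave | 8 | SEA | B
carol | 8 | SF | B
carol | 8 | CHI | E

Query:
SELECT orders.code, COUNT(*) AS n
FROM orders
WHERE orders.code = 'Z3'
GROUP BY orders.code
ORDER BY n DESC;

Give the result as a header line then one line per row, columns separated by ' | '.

After WHERE (1 rows):
orders.yr | orders.code
6 | Z3
After GROUP BY (1 rows):
orders.code | n
Z3 | 1
After ORDER BY (1 rows):
orders.code | n
Z3 | 1

== RESULT ==
orders.code | n
Z3 | 1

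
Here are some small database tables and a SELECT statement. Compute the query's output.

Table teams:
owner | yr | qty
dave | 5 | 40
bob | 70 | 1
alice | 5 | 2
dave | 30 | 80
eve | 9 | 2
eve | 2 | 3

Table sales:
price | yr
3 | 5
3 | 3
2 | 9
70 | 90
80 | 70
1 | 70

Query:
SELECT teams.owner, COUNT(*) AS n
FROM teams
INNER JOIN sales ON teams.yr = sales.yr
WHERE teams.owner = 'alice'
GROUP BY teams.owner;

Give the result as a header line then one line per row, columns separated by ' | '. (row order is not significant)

After JOIN sales (5 rows):
teams.owner | teams.yr | teams.qty | sales.price | sales.yr
dave | 5 | 40 | 3 | 5
bob | 70 | 1 | 80 | 70
bob | 70 | 1 | 1 | 70
alice | 5 | 2 | 3 | 5
eve | 9 | 2 | 2 | 9
After WHERE (1 rows):
teams.owner | teams.yr | teams.qty | sales.price | sales.yr
alice | 5 | 2 | 3 | 5
After GROUP BY (1 rows):
teams.owner | n
alice | 1

== RESULT ==
teams.owner | n
alice | 1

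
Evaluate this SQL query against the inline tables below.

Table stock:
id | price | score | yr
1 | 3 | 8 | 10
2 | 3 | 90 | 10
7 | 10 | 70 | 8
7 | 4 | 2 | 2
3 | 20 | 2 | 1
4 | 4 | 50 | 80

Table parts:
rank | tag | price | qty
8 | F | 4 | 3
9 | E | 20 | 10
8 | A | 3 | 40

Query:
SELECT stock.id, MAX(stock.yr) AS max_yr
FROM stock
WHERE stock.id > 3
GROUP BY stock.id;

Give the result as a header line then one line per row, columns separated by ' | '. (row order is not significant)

== RESULT ==
stock.id | max_yr
7 | 8
4 | 80

Derivation:
After WHERE (3 rows):
stock.id | stock.price | stock.score | stock.yr
7 | 10 | 70 | 8
7 | 4 | 2 | 2
4 | 4 | 50 | 80
After GROUP BY (2 rows):
stock.id | max_yr
7 | 8
4 | 80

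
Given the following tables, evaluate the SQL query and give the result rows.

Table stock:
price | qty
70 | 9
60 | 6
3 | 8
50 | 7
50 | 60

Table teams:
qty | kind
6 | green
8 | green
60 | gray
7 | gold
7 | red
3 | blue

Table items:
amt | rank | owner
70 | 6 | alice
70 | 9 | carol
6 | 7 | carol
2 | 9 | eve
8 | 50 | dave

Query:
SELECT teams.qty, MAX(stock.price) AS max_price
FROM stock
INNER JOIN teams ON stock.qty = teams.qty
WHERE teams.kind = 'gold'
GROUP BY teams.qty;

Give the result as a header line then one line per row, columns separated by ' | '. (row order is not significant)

== RESULT ==
teams.qty | max_price
7 | 50

Derivation:
After JOIN teams (5 rows):
stock.price | stock.qty | teams.qty | teams.kind
60 | 6 | 6 | green
3 | 8 | 8 | green
50 | 7 | 7 | gold
50 | 7 | 7 | red
50 | 60 | 60 | gray
After WHERE (1 rows):
stock.price | stock.qty | teams.qty | teams.kind
50 | 7 | 7 | gold
After GROUP BY (1 rows):
teams.qty | max_price
7 | 50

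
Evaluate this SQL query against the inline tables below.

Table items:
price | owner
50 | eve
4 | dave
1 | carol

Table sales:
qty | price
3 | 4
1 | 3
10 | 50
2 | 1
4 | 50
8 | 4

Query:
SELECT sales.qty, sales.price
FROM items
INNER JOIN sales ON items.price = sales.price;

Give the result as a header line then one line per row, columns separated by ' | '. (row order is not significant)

== RESULT ==
sales.qty | sales.price
10 | 50
4 | 50
3 | 4
8 | 4
2 | 1

Derivation:
After JOIN sales (5 rows):
items.price | items.owner | sales.qty | sales.price
50 | eve | 10 | 50
50 | eve | 4 | 50
4 | dave | 3 | 4
4 | dave | 8 | 4
1 | carol | 2 | 1
After SELECT (5 rows):
sales.qty | sales.price
10 | 50
4 | 50
3 | 4
8 | 4
2 | 1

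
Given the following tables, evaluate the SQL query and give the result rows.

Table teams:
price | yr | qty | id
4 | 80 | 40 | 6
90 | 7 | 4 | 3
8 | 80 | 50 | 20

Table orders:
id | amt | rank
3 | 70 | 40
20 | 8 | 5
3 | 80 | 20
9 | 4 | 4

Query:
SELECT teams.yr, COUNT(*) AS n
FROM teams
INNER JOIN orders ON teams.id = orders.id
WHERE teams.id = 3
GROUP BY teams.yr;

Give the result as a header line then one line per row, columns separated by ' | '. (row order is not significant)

After JOIN orders (3 rows):
teams.price | teams.yr | teams.qty | teams.id | orders.id | orders.amt | orders.rank
90 | 7 | 4 | 3 | 3 | 70 | 40
90 | 7 | 4 | 3 | 3 | 80 | 20
8 | 80 | 50 | 20 | 20 | 8 | 5
After WHERE (2 rows):
teams.price | teams.yr | teams.qty | teams.id | orders.id | orders.amt | orders.rank
90 | 7 | 4 | 3 | 3 | 70 | 40
90 | 7 | 4 | 3 | 3 | 80 | 20
After GROUP BY (1 rows):
teams.yr | n
7 | 2

== RESULT ==
teams.yr | n
7 | 2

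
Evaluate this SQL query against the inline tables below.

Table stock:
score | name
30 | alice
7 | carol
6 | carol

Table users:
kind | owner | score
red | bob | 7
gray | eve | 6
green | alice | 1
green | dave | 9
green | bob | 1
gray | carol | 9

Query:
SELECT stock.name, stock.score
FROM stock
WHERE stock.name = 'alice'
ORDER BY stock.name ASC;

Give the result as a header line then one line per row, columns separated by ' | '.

After WHERE (1 rows):
stock.score | stock.name
30 | alice
After SELECT (1 rows):
stock.name | stock.score
alice | 30
After ORDER BY (1 rows):
stock.name | stock.score
alice | 30

== RESULT ==
stock.name | stock.score
alice | 30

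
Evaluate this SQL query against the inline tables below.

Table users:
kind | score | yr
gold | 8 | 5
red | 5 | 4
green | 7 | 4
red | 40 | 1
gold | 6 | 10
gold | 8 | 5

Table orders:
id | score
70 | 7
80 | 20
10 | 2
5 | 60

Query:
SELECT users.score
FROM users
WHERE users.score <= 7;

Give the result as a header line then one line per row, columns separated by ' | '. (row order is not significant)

== RESULT ==
users.score
5
7
6

Derivation:
After WHERE (3 rows):
users.kind | users.score | users.yr
red | 5 | 4
green | 7 | 4
gold | 6 | 10
After SELECT (3 rows):
users.score
5
7
6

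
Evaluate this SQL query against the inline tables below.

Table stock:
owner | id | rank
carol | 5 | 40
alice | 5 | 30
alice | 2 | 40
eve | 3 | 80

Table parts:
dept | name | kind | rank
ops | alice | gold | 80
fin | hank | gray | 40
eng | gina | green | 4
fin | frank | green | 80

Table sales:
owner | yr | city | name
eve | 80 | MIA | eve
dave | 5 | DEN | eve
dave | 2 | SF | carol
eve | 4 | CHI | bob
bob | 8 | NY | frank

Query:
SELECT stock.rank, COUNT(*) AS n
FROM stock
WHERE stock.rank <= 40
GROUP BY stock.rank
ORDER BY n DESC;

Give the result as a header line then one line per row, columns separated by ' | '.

== RESULT ==
stock.rank | n
40 | 2
30 | 1

Derivation:
After WHERE (3 rows):
stock.owner | stock.id | stock.rank
carol | 5 | 40
alice | 5 | 30
alice | 2 | 40
After GROUP BY (2 rows):
stock.rank | n
40 | 2
30 | 1
After ORDER BY (2 rows):
stock.rank | n
40 | 2
30 | 1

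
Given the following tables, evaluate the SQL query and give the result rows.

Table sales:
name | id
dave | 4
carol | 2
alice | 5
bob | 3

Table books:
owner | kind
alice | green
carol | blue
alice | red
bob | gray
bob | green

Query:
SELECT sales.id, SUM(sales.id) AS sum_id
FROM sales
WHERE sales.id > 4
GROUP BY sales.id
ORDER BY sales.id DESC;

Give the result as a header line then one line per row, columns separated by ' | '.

== RESULT ==
sales.id | sum_id
5 | 5

Derivation:
After WHERE (1 rows):
sales.name | sales.id
alice | 5
After GROUP BY (1 rows):
sales.id | sum_id
5 | 5
After ORDER BY (1 rows):
sales.id | sum_id
5 | 5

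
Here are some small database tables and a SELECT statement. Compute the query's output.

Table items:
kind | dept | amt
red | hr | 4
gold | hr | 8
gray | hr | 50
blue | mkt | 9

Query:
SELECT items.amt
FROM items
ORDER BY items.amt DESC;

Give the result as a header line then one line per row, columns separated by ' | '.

After SELECT (4 rows):
items.amt
4
8
50
9
After ORDER BY (4 rows):
items.amt
50
9
8
4

== RESULT ==
items.amt
50
9
8
4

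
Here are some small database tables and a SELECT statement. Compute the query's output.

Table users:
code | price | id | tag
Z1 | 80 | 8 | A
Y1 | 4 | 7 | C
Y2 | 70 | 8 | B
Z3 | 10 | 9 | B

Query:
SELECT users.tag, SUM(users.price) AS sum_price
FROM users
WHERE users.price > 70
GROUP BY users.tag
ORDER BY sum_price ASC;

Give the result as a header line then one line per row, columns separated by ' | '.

== RESULT ==
users.tag | sum_price
A | 80

Derivation:
After WHERE (1 rows):
users.code | users.price | users.id | users.tag
Z1 | 80 | 8 | A
After GROUP BY (1 rows):
users.tag | sum_price
A | 80
After ORDER BY (1 rows):
users.tag | sum_price
A | 80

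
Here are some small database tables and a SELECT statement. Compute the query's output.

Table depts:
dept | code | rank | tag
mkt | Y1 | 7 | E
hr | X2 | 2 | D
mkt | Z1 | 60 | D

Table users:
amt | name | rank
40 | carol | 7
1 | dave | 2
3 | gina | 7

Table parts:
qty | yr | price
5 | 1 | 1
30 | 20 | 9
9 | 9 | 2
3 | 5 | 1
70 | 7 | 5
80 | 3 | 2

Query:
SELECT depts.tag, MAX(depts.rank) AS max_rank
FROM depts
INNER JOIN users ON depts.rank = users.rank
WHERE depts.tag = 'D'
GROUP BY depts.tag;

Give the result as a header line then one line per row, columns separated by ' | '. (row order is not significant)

== RESULT ==
depts.tag | max_rank
D | 2

Derivation:
After JOIN users (3 rows):
depts.dept | depts.code | depts.rank | depts.tag | users.amt | users.name | users.rank
mkt | Y1 | 7 | E | 40 | carol | 7
mkt | Y1 | 7 | E | 3 | gina | 7
hr | X2 | 2 | D | 1 | dave | 2
After WHERE (1 rows):
depts.dept | depts.code | depts.rank | depts.tag | users.amt | users.name | users.rank
hr | X2 | 2 | D | 1 | dave | 2
After GROUP BY (1 rows):
depts.tag | max_rank
D | 2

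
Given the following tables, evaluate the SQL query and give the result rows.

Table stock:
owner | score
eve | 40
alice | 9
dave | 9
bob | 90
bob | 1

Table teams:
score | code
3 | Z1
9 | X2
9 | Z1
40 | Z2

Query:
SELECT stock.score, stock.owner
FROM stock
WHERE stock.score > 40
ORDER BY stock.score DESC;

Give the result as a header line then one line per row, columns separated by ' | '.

== RESULT ==
stock.score | stock.owner
90 | bob

Derivation:
After WHERE (1 rows):
stock.owner | stock.score
bob | 90
After SELECT (1 rows):
stock.score | stock.owner
90 | bob
After ORDER BY (1 rows):
stock.score | stock.owner
90 | bob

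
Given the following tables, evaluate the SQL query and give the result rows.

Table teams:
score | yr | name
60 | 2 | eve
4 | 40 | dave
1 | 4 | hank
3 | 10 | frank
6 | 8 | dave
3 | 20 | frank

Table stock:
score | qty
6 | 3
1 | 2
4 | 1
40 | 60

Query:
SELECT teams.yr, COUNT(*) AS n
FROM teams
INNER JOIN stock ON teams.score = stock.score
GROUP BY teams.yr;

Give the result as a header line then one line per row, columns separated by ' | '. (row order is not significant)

== RESULT ==
teams.yr | n
40 | 1
4 | 1
8 | 1

Derivation:
After JOIN stock (3 rows):
teams.score | teams.yr | teams.name | stock.score | stock.qty
4 | 40 | dave | 4 | 1
1 | 4 | hank | 1 | 2
6 | 8 | dave | 6 | 3
After GROUP BY (3 rows):
teams.yr | n
40 | 1
4 | 1
8 | 1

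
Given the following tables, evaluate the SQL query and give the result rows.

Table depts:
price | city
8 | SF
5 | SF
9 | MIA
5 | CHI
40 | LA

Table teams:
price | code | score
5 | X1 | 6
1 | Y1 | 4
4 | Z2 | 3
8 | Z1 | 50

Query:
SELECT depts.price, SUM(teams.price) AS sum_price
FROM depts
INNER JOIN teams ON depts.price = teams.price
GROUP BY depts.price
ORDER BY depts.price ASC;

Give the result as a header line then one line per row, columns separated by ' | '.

After JOIN teams (3 rows):
depts.price | depts.city | teams.price | teams.code | teams.score
8 | SF | 8 | Z1 | 50
5 | SF | 5 | X1 | 6
5 | CHI | 5 | X1 | 6
After GROUP BY (2 rows):
depts.price | sum_price
8 | 8
5 | 10
After ORDER BY (2 rows):
depts.price | sum_price
5 | 10
8 | 8

== RESULT ==
depts.price | sum_price
5 | 10
8 | 8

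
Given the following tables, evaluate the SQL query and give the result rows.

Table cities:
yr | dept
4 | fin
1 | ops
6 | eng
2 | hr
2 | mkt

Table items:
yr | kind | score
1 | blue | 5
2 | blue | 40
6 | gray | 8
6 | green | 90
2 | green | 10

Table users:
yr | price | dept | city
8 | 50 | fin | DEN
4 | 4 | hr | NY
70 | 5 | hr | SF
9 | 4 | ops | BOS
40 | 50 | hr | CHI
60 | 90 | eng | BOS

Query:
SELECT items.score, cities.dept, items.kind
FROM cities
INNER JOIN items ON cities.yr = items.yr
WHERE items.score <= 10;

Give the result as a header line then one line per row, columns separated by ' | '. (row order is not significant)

After JOIN items (7 rows):
cities.yr | cities.dept | items.yr | items.kind | items.score
1 | ops | 1 | blue | 5
6 | eng | 6 | gray | 8
6 | eng | 6 | green | 90
2 | hr | 2 | blue | 40
2 | hr | 2 | green | 10
2 | mkt | 2 | blue | 40
2 | mkt | 2 | green | 10
After WHERE (4 rows):
cities.yr | cities.dept | items.yr | items.kind | items.score
1 | ops | 1 | blue | 5
6 | eng | 6 | gray | 8
2 | hr | 2 | green | 10
2 | mkt | 2 | green | 10
After SELECT (4 rows):
items.score | cities.dept | items.kind
5 | ops | blue
8 | eng | gray
10 | hr | green
10 | mkt | green

== RESULT ==
items.score | cities.dept | items.kind
5 | ops | blue
8 | eng | gray
10 | hr | green
10 | mkt | green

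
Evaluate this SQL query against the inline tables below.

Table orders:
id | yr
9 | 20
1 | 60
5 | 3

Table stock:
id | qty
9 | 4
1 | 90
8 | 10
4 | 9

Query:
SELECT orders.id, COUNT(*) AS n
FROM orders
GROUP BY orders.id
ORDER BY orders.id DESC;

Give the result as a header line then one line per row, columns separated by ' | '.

After GROUP BY (3 rows):
orders.id | n
9 | 1
1 | 1
5 | 1
After ORDER BY (3 rows):
orders.id | n
9 | 1
5 | 1
1 | 1

== RESULT ==
orders.id | n
9 | 1
5 | 1
1 | 1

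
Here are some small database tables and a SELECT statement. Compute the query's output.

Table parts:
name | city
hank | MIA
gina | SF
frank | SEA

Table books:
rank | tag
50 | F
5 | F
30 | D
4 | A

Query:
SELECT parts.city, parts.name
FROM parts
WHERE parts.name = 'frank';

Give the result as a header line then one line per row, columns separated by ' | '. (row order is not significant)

== RESULT ==
parts.city | parts.name
SEA | frank

Derivation:
After WHERE (1 rows):
parts.name | parts.city
frank | SEA
After SELECT (1 rows):
parts.city | parts.name
SEA | frank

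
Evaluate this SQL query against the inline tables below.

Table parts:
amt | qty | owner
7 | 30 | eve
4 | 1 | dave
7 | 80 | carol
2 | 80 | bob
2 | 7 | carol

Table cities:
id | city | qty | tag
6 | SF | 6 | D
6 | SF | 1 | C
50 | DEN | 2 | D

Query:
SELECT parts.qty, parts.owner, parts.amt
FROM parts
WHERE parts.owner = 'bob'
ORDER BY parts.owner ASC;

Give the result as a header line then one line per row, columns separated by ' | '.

== RESULT ==
parts.qty | parts.owner | parts.amt
80 | bob | 2

Derivation:
After WHERE (1 rows):
parts.amt | parts.qty | parts.owner
2 | 80 | bob
After SELECT (1 rows):
parts.qty | parts.owner | parts.amt
80 | bob | 2
After ORDER BY (1 rows):
parts.qty | parts.owner | parts.amt
80 | bob | 2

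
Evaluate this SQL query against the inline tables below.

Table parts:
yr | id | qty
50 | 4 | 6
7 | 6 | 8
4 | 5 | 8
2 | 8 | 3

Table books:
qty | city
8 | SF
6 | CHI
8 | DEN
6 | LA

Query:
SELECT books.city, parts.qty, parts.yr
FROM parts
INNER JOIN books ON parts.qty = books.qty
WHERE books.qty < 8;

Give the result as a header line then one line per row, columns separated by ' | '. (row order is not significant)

== RESULT ==
books.city | parts.qty | parts.yr
CHI | 6 | 50
LA | 6 | 50

Derivation:
After JOIN books (6 rows):
parts.yr | parts.id | parts.qty | books.qty | books.city
50 | 4 | 6 | 6 | CHI
50 | 4 | 6 | 6 | LA
7 | 6 | 8 | 8 | SF
7 | 6 | 8 | 8 | DEN
4 | 5 | 8 | 8 | SF
4 | 5 | 8 | 8 | DEN
After WHERE (2 rows):
parts.yr | parts.id | parts.qty | books.qty | books.city
50 | 4 | 6 | 6 | CHI
50 | 4 | 6 | 6 | LA
After SELECT (2 rows):
books.city | parts.qty | parts.yr
CHI | 6 | 50
LA | 6 | 50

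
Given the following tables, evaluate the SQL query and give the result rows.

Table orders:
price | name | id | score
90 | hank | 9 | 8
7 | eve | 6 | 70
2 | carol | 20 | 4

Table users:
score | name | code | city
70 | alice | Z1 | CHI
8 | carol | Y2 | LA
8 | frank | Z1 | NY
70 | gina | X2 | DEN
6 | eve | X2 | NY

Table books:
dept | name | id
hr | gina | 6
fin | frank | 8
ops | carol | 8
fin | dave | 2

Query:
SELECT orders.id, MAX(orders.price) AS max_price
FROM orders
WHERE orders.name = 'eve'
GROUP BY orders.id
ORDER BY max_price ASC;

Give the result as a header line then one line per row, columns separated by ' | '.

== RESULT ==
orders.id | max_price
6 | 7

Derivation:
After WHERE (1 rows):
orders.price | orders.name | orders.id | orders.score
7 | eve | 6 | 70
After GROUP BY (1 rows):
orders.id | max_price
6 | 7
After ORDER BY (1 rows):
orders.id | max_price
6 | 7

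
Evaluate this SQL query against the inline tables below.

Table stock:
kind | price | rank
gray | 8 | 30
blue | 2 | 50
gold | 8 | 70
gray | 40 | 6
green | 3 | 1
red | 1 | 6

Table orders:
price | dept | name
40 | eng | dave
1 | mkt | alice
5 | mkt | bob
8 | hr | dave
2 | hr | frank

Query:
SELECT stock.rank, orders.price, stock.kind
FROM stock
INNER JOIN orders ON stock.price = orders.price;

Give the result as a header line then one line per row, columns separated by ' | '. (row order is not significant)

After JOIN orders (5 rows):
stock.kind | stock.price | stock.rank | orders.price | orders.dept | orders.name
gray | 8 | 30 | 8 | hr | dave
blue | 2 | 50 | 2 | hr | frank
gold | 8 | 70 | 8 | hr | dave
gray | 40 | 6 | 40 | eng | dave
red | 1 | 6 | 1 | mkt | alice
After SELECT (5 rows):
stock.rank | orders.price | stock.kind
30 | 8 | gray
50 | 2 | blue
70 | 8 | gold
6 | 40 | gray
6 | 1 | red

== RESULT ==
stock.rank | orders.price | stock.kind
30 | 8 | gray
50 | 2 | blue
70 | 8 | gold
6 | 40 | gray
6 | 1 | red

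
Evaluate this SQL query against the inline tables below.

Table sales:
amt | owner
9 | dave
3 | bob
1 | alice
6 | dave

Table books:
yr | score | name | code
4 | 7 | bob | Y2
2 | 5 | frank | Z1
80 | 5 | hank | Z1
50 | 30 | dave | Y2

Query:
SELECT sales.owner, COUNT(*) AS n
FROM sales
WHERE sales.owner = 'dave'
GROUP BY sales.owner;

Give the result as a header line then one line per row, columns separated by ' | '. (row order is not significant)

After WHERE (2 rows):
sales.amt | sales.owner
9 | dave
6 | dave
After GROUP BY (1 rows):
sales.owner | n
dave | 2

== RESULT ==
sales.owner | n
dave | 2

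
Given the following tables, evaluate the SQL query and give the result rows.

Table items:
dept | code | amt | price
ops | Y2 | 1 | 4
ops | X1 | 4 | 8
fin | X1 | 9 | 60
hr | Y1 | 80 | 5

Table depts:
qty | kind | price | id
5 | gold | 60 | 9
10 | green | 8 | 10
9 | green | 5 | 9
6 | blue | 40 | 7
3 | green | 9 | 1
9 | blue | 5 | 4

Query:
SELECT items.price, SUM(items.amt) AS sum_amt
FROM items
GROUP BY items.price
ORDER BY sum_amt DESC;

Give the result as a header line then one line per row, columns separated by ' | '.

After GROUP BY (4 rows):
items.price | sum_amt
4 | 1
8 | 4
60 | 9
5 | 80
After ORDER BY (4 rows):
items.price | sum_amt
5 | 80
60 | 9
8 | 4
4 | 1

== RESULT ==
items.price | sum_amt
5 | 80
60 | 9
8 | 4
4 | 1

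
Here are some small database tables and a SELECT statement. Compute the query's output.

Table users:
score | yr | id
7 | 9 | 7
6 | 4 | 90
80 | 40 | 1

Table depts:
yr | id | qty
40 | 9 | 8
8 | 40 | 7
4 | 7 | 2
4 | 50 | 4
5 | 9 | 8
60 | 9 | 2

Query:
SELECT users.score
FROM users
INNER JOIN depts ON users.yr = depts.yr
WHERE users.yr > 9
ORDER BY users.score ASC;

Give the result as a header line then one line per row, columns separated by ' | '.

After JOIN depts (3 rows):
users.score | users.yr | users.id | depts.yr | depts.id | depts.qty
6 | 4 | 90 | 4 | 7 | 2
6 | 4 | 90 | 4 | 50 | 4
80 | 40 | 1 | 40 | 9 | 8
After WHERE (1 rows):
users.score | users.yr | users.id | depts.yr | depts.id | depts.qty
80 | 40 | 1 | 40 | 9 | 8
After SELECT (1 rows):
users.score
80
After ORDER BY (1 rows):
users.score
80

== RESULT ==
users.score
80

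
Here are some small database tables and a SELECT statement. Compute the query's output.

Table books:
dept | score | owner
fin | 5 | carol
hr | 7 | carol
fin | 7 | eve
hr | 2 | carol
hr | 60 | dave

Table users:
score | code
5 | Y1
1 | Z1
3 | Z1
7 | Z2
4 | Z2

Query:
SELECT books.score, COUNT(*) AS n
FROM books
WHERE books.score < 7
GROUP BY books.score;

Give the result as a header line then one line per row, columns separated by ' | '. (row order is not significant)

After WHERE (2 rows):
books.dept | books.score | books.owner
fin | 5 | carol
hr | 2 | carol
After GROUP BY (2 rows):
books.score | n
5 | 1
2 | 1

== RESULT ==
books.score | n
5 | 1
2 | 1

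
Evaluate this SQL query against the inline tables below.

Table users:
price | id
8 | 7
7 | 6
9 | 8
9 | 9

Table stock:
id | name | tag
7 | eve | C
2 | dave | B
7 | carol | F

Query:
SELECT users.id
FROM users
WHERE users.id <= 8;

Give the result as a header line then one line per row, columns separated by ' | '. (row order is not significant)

== RESULT ==
users.id
7
6
8

Derivation:
After WHERE (3 rows):
users.price | users.id
8 | 7
7 | 6
9 | 8
After SELECT (3 rows):
users.id
7
6
8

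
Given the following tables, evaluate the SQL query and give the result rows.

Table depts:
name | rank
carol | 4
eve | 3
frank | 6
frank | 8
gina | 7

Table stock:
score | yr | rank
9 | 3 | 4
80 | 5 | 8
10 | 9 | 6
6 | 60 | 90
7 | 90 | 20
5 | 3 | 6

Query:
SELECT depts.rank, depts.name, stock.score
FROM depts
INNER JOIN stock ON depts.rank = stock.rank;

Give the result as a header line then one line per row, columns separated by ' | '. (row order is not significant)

== RESULT ==
depts.rank | depts.name | stock.score
4 | carol | 9
6 | frank | 10
6 | frank | 5
8 | frank | 80

Derivation:
After JOIN stock (4 rows):
depts.name | depts.rank | stock.score | stock.yr | stock.rank
carol | 4 | 9 | 3 | 4
frank | 6 | 10 | 9 | 6
frank | 6 | 5 | 3 | 6
frank | 8 | 80 | 5 | 8
After SELECT (4 rows):
depts.rank | depts.name | stock.score
4 | carol | 9
6 | frank | 10
6 | frank | 5
8 | frank | 80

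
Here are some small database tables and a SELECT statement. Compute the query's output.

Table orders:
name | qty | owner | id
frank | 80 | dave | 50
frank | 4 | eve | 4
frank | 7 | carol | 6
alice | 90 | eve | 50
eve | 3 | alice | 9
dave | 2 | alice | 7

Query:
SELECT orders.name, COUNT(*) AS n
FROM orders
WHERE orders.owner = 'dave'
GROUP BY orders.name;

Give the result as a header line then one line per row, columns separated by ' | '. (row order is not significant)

== RESULT ==
orders.name | n
frank | 1

Derivation:
After WHERE (1 rows):
orders.name | orders.qty | orders.owner | orders.id
frank | 80 | dave | 50
After GROUP BY (1 rows):
orders.name | n
frank | 1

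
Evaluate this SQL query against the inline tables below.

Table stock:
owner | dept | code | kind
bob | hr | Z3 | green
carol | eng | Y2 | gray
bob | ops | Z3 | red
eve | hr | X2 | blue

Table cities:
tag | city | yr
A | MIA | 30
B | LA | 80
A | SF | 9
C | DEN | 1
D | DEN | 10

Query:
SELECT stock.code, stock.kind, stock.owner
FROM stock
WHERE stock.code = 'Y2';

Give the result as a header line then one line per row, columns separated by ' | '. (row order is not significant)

After WHERE (1 rows):
stock.owner | stock.dept | stock.code | stock.kind
carol | eng | Y2 | gray
After SELECT (1 rows):
stock.code | stock.kind | stock.owner
Y2 | gray | carol

== RESULT ==
stock.code | stock.kind | stock.owner
Y2 | gray | carol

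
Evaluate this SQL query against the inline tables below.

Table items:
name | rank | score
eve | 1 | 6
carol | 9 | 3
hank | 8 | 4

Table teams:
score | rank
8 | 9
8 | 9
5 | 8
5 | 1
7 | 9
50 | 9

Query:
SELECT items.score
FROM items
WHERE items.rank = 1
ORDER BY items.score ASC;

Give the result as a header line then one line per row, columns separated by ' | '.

== RESULT ==
items.score
6

Derivation:
After WHERE (1 rows):
items.name | items.rank | items.score
eve | 1 | 6
After SELECT (1 rows):
items.score
6
After ORDER BY (1 rows):
items.score
6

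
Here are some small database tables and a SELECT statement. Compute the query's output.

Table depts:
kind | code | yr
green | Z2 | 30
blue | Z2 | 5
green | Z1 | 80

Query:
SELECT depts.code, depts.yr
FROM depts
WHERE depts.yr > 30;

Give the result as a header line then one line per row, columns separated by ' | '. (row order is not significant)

== RESULT ==
depts.code | depts.yr
Z1 | 80

Derivation:
After WHERE (1 rows):
depts.kind | depts.code | depts.yr
green | Z1 | 80
After SELECT (1 rows):
depts.code | depts.yr
Z1 | 80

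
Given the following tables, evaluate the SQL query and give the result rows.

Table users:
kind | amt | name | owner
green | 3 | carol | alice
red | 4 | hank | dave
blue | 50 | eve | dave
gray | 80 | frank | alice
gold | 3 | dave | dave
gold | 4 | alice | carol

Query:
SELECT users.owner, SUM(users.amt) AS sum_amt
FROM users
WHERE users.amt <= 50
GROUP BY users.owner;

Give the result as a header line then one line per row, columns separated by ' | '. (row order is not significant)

== RESULT ==
users.owner | sum_amt
alice | 3
dave | 57
carol | 4

Derivation:
After WHERE (5 rows):
users.kind | users.amt | users.name | users.owner
green | 3 | carol | alice
red | 4 | hank | dave
blue | 50 | eve | dave
gold | 3 | dave | dave
gold | 4 | alice | carol
After GROUP BY (3 rows):
users.owner | sum_amt
alice | 3
dave | 57
carol | 4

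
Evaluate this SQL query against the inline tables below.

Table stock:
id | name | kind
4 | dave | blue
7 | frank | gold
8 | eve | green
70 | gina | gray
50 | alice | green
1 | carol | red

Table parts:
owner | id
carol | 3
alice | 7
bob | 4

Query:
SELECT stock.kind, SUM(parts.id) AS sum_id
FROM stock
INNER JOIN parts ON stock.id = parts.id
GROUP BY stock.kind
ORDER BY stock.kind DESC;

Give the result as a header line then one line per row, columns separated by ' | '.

After JOIN parts (2 rows):
stock.id | stock.name | stock.kind | parts.owner | parts.id
4 | dave | blue | bob | 4
7 | frank | gold | alice | 7
After GROUP BY (2 rows):
stock.kind | sum_id
blue | 4
gold | 7
After ORDER BY (2 rows):
stock.kind | sum_id
gold | 7
blue | 4

== RESULT ==
stock.kind | sum_id
gold | 7
blue | 4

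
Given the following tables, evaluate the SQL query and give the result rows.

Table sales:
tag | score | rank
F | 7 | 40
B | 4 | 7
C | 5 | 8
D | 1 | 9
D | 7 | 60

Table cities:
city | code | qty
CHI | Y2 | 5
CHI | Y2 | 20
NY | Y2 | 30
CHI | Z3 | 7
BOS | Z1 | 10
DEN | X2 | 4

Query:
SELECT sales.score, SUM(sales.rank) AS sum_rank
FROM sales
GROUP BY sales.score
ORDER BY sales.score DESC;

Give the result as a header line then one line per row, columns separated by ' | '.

After GROUP BY (4 rows):
sales.score | sum_rank
7 | 100
4 | 7
5 | 8
1 | 9
After ORDER BY (4 rows):
sales.score | sum_rank
7 | 100
5 | 8
4 | 7
1 | 9

== RESULT ==
sales.score | sum_rank
7 | 100
5 | 8
4 | 7
1 | 9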